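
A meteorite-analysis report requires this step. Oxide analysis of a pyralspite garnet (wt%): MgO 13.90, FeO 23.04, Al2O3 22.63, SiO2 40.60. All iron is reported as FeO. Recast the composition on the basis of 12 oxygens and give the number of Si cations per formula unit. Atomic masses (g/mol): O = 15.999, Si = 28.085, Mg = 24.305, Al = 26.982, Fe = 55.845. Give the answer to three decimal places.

MgO (M=40.304): mol = 0.34488; Mg = 0.34488, O = 0.34488.
FeO (M=71.844): mol = 0.32069; Fe = 0.32069, O = 0.32069.
Al2O3 (M=101.961): mol = 0.22195; Al = 0.44390, O = 0.66585.
SiO2 (M=60.083): mol = 0.67573; Si = 0.67573, O = 1.35146.
ΣO = 2.68288; factor = 12/ΣO = 4.47281.
Si apfu = 0.67573 × 4.47281 = 3.022.

3.022 Si apfu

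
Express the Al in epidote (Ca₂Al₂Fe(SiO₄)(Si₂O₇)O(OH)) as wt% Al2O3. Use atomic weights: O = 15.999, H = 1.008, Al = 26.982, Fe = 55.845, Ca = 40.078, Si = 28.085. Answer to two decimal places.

M(Ca₂Al₂Fe(SiO₄)(Si₂O₇)O(OH)) = 483.215 g/mol; M(Al2O3) = 101.961 g/mol.
Moles Al2O3 per formula unit = 2 Al ÷ 2 = 1.0000.
Al2O3 fraction = (1.0000 × 101.961) / 483.215 = 101.961/483.215 = 0.2110.

21.10 wt%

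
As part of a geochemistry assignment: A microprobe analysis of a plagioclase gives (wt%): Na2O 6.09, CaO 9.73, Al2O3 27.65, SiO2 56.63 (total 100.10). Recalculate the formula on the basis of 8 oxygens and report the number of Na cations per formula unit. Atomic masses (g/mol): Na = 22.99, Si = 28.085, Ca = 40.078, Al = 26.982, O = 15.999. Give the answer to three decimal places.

0.529 Na apfu

6.09 wt% Na2O ÷ 61.979 g/mol = 0.09826 mol, giving 0.19652 Na and 0.09826 O.
9.73 wt% CaO ÷ 56.077 g/mol = 0.17351 mol, giving 0.17351 Ca and 0.17351 O.
27.65 wt% Al2O3 ÷ 101.961 g/mol = 0.27118 mol, giving 0.54236 Al and 0.81354 O.
56.63 wt% SiO2 ÷ 60.083 g/mol = 0.94253 mol, giving 0.94253 Si and 1.88506 O.
Oxygen sums to 2.97037; scaling by 8/2.97037 = 2.69327 puts the formula on 8 O.
Na: 0.19652 × 2.69327 = 0.529 atoms per formula unit.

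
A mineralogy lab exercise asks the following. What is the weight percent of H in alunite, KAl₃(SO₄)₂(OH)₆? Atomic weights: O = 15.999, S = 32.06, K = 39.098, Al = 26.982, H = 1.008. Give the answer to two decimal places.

1.46 weight percent

M(KAl₃(SO₄)₂(OH)₆) = 414.198 g/mol.
H contributes 6 × 1.008 = 6.048 g per mole.
6.048/414.198 = 0.0146 → 1.46%.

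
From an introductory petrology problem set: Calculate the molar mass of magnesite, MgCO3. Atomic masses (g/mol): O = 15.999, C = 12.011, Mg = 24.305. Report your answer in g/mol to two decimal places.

84.31 g/mol

Mg: 1 × 24.305 = 24.3050
C: 1 × 12.011 = 12.0110
O: 3 × 15.999 = 47.9970
Summing the contributions gives the formula mass.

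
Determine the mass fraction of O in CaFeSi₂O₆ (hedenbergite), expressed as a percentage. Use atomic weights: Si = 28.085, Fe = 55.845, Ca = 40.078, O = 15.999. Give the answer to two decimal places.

Molar mass of CaFeSi₂O₆: 1×40.078 + 1×55.845 + 2×28.085 + 6×15.999 = 248.087 g/mol.
Mass of O per formula unit: 6 × 15.999 = 95.994 g.
Weight fraction O = 95.994 / 248.087 = 0.3869.

38.69 weight percent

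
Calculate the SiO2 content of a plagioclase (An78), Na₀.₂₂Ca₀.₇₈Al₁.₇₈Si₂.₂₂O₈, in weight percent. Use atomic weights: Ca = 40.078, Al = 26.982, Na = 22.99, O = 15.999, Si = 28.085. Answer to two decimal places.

Formula mass = 274.687 g/mol.
2.22 Si → 2.2200 mol SiO2 per formula unit; M(SiO2) = 60.083, so SiO2 mass = 133.384 g.
133.384/274.687 × 100 = 48.56 wt%.

48.56 wt%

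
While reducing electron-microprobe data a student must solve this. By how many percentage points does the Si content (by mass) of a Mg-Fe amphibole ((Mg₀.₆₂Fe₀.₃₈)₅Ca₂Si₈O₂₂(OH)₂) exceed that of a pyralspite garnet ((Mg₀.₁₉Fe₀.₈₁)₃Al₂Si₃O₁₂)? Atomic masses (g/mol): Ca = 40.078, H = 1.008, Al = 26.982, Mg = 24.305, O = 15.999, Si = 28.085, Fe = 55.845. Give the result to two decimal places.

8.20 percentage points

M((Mg₀.₆₂Fe₀.₃₈)₅Ca₂Si₈O₂₂(OH)₂) = 872.279 g/mol, so wt% Si = 224.680/872.279 × 100 = 25.76%.
M((Mg₀.₁₉Fe₀.₈₁)₃Al₂Si₃O₁₂) = 479.764 g/mol, so wt% Si = 84.255/479.764 × 100 = 17.56%.
25.76 − 17.56 = 8.20 pp.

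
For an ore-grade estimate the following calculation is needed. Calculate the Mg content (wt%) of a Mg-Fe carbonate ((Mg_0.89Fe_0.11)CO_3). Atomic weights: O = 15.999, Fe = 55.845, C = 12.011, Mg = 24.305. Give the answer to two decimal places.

Formula mass = 0.89*24.305 + 0.11*55.845 + 1*12.011 + 3*15.999 = 87.782 g/mol, of which 21.631 g is Mg.
So Mg makes up 21.631/87.782 = 0.2464 of the mass, i.e. 24.64%.

24.64 wt%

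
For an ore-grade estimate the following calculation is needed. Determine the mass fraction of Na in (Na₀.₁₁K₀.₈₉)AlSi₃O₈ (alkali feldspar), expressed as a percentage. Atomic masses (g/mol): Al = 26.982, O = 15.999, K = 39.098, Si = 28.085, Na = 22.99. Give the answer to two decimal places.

M((Na₀.₁₁K₀.₈₉)AlSi₃O₈) = 276.555 g/mol.
Na contributes 0.11 × 22.99 = 2.529 g per mole.
2.529/276.555 = 0.0091 → 0.91%.

0.91 mass %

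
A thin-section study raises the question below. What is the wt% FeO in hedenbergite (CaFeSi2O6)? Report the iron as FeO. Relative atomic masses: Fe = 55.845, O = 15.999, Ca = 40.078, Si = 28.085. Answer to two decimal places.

Formula mass = 248.087 g/mol.
1 Fe → 1.0000 mol FeO per formula unit; M(FeO) = 71.844, so FeO mass = 71.844 g.
71.844/248.087 × 100 = 28.96 wt%.

28.96 wt%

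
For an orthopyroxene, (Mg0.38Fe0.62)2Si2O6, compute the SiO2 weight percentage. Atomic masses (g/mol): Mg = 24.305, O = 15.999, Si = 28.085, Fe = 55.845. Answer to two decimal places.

50.09 wt%

M((Mg0.38Fe0.62)2Si2O6) = 239.884 g/mol; M(SiO2) = 60.083 g/mol.
Moles SiO2 per formula unit = 2 Si ÷ 1 = 2.0000.
SiO2 fraction = (2.0000 × 60.083) / 239.884 = 120.166/239.884 = 0.5009.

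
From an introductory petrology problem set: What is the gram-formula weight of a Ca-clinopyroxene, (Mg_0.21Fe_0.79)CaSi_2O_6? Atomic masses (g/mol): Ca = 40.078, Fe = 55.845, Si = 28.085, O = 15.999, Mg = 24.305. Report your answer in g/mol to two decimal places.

241.46 g/mol

The formula mass is the sum 0.21×24.305 + 0.79×55.845 + 1×40.078 + 2×28.085 + 6×15.999.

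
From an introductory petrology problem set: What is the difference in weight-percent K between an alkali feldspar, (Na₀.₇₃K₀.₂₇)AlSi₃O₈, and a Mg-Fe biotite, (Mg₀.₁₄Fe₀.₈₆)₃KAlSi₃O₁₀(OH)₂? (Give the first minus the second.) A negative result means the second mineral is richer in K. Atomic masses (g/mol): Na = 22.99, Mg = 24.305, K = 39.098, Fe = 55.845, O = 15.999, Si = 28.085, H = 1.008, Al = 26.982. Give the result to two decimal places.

First mineral: 10.556 g K in 266.568 g formula = 3.96 wt% K.
Second mineral: 39.098 g K in 498.627 g formula = 7.84 wt% K.
3.96% − 7.84% gives a difference of -3.88 percentage points.

-3.88 percentage points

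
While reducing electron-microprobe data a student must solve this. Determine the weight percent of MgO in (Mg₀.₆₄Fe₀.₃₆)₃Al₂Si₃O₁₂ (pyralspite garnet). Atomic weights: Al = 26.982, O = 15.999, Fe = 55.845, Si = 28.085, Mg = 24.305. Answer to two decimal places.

Molar mass of (Mg₀.₆₄Fe₀.₃₆)₃Al₂Si₃O₁₂ = 1.92*24.305 + 1.08*55.845 + 2*26.982 + 3*28.085 + 12*15.999 = 437.185 g/mol.
Each formula unit contains 1.92 Mg, equivalent to 1.92/1 = 1.9200 mol MgO.
M(MgO) = 1×24.305 + 1×15.999 = 40.304 g/mol.
Mass of MgO per formula unit = 1.9200 × 40.304 = 77.384 g.
MgO wt% = 77.384 / 437.185 × 100 = 17.70%.

17.70 wt%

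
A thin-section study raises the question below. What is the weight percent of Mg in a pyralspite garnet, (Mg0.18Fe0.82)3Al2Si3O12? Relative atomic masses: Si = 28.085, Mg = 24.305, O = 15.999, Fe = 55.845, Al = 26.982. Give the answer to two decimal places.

2.73 mass %

Molar mass of (Mg0.18Fe0.82)3Al2Si3O12: 0.54·24.305 + 2.46·55.845 + 2·26.982 + 3·28.085 + 12·15.999 = 480.710 g/mol.
Mass of Mg per formula unit: 0.54 × 24.305 = 13.125 g.
Weight fraction Mg = 13.125 / 480.710 = 0.0273.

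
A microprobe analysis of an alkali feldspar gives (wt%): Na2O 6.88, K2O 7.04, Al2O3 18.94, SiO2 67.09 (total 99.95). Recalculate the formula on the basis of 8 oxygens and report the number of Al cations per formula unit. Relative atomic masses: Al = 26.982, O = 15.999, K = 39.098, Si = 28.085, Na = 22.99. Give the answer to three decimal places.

6.88 wt% Na2O ÷ 61.979 g/mol = 0.11101 mol, giving 0.22202 Na and 0.11101 O.
7.04 wt% K2O ÷ 94.195 g/mol = 0.07474 mol, giving 0.14948 K and 0.07474 O.
18.94 wt% Al2O3 ÷ 101.961 g/mol = 0.18576 mol, giving 0.37152 Al and 0.55728 O.
67.09 wt% SiO2 ÷ 60.083 g/mol = 1.11662 mol, giving 1.11662 Si and 2.23324 O.
Oxygen sums to 2.97627; scaling by 8/2.97627 = 2.68793 puts the formula on 8 O.
Al: 0.37152 × 2.68793 = 0.999 atoms per formula unit.

0.999 Al apfu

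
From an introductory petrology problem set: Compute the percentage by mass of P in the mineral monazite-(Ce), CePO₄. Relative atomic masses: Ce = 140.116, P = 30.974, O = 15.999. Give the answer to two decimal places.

13.18 weight percent

M(CePO₄) = 235.086 g/mol.
P contributes 1 × 30.974 = 30.974 g per mole.
30.974/235.086 = 0.1318 → 13.18%.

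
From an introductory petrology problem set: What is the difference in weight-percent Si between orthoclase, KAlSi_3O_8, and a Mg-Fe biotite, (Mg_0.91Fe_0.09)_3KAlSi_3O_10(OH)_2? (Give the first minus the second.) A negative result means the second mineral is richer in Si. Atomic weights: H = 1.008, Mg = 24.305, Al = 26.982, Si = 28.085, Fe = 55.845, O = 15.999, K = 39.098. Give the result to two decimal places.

10.48 percentage points

Si in KAlSi_3O_8: molar mass 278.327 g/mol; 3×28.085 = 84.255 g → 30.27 wt%.
Si in (Mg_0.91Fe_0.09)_3KAlSi_3O_10(OH)_2: molar mass 425.770 g/mol; 3×28.085 = 84.255 g → 19.79 wt%.
Difference = 30.27 − 19.79 = 10.48 percentage points.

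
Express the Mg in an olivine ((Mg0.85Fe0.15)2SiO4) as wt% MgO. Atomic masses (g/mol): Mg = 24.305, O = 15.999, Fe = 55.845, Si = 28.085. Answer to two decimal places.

45.63 wt%

Molar mass of (Mg0.85Fe0.15)2SiO4 = 1.70·24.305 + 0.30·55.845 + 1·28.085 + 4·15.999 = 150.153 g/mol.
Each formula unit contains 1.70 Mg, equivalent to 1.70/1 = 1.7000 mol MgO.
M(MgO) = 1×24.305 + 1×15.999 = 40.304 g/mol.
Mass of MgO per formula unit = 1.7000 × 40.304 = 68.517 g.
MgO wt% = 68.517 / 150.153 × 100 = 45.63%.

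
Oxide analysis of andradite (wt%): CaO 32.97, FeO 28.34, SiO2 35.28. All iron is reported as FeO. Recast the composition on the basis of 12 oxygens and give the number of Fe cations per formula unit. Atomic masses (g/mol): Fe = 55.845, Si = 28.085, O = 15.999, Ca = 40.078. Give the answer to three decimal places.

32.97 wt% CaO ÷ 56.077 g/mol = 0.58794 mol, giving 0.58794 Ca and 0.58794 O.
28.34 wt% FeO ÷ 71.844 g/mol = 0.39447 mol, giving 0.39447 Fe and 0.39447 O.
35.28 wt% SiO2 ÷ 60.083 g/mol = 0.58719 mol, giving 0.58719 Si and 1.17438 O.
Oxygen sums to 2.15679; scaling by 12/2.15679 = 5.56382 puts the formula on 12 O.
Fe: 0.39447 × 5.56382 = 2.195 atoms per formula unit.

2.195 Fe apfu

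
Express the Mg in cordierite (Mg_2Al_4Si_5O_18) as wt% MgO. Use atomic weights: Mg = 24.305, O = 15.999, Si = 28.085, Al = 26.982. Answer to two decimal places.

Formula mass = 584.945 g/mol.
2 Mg → 2.0000 mol MgO per formula unit; M(MgO) = 40.304, so MgO mass = 80.608 g.
80.608/584.945 × 100 = 13.78 wt%.

13.78 wt%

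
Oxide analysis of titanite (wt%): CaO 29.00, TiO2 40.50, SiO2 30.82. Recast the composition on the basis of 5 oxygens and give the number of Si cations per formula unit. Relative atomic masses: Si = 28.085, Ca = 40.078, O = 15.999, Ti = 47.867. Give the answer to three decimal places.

1.003 Si apfu

29.00 wt% CaO ÷ 56.077 g/mol = 0.51715 mol, giving 0.51715 Ca and 0.51715 O.
40.50 wt% TiO2 ÷ 79.865 g/mol = 0.50711 mol, giving 0.50711 Ti and 1.01422 O.
30.82 wt% SiO2 ÷ 60.083 g/mol = 0.51296 mol, giving 0.51296 Si and 1.02592 O.
Oxygen sums to 2.55729; scaling by 5/2.55729 = 1.95519 puts the formula on 5 O.
Si: 0.51296 × 1.95519 = 1.003 atoms per formula unit.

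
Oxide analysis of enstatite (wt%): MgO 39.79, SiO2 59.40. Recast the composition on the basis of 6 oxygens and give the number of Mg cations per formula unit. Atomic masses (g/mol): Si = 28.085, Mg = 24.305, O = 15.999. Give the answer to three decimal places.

39.79 wt% MgO ÷ 40.304 g/mol = 0.98725 mol, giving 0.98725 Mg and 0.98725 O.
59.40 wt% SiO2 ÷ 60.083 g/mol = 0.98863 mol, giving 0.98863 Si and 1.97726 O.
Oxygen sums to 2.96451; scaling by 6/2.96451 = 2.02394 puts the formula on 6 O.
Mg: 0.98725 × 2.02394 = 1.998 atoms per formula unit.

1.998 Mg apfu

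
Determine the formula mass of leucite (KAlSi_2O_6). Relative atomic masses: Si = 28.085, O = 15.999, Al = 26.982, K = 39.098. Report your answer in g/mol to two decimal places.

218.24 g/mol

M = 1*39.098 + 1*26.982 + 2*28.085 + 6*15.999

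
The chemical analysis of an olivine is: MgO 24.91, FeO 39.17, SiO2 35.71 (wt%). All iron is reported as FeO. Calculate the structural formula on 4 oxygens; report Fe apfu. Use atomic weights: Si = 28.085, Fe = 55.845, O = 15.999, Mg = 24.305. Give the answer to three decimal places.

0.927 Fe apfu

24.91 wt% MgO ÷ 40.304 g/mol = 0.61805 mol, giving 0.61805 Mg and 0.61805 O.
39.17 wt% FeO ÷ 71.844 g/mol = 0.54521 mol, giving 0.54521 Fe and 0.54521 O.
35.71 wt% SiO2 ÷ 60.083 g/mol = 0.59434 mol, giving 0.59434 Si and 1.18868 O.
Oxygen sums to 2.35194; scaling by 4/2.35194 = 1.70072 puts the formula on 4 O.
Fe: 0.54521 × 1.70072 = 0.927 atoms per formula unit.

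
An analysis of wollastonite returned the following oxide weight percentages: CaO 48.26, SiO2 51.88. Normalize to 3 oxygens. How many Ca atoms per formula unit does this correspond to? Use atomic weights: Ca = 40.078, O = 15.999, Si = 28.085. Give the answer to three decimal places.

48.26 wt% CaO ÷ 56.077 g/mol = 0.86060 mol, giving 0.86060 Ca and 0.86060 O.
51.88 wt% SiO2 ÷ 60.083 g/mol = 0.86347 mol, giving 0.86347 Si and 1.72694 O.
Oxygen sums to 2.58754; scaling by 3/2.58754 = 1.15940 puts the formula on 3 O.
Ca: 0.86060 × 1.15940 = 0.998 atoms per formula unit.

0.998 Ca apfu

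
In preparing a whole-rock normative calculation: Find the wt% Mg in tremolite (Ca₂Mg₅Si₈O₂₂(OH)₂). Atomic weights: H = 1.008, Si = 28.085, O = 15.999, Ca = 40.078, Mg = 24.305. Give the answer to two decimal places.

14.96 weight percent

Formula mass = 2*40.078 + 5*24.305 + 8*28.085 + 24*15.999 + 2*1.008 = 812.353 g/mol, of which 121.525 g is Mg.
So Mg makes up 121.525/812.353 = 0.1496 of the mass, i.e. 14.96%.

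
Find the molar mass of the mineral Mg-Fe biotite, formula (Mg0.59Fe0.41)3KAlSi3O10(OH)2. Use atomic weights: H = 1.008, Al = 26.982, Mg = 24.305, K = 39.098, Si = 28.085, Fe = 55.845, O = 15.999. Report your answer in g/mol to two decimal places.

456.05 g/mol

The formula mass is the sum 1.77·24.305 + 1.23·55.845 + 1·39.098 + 1·26.982 + 3·28.085 + 12·15.999 + 2·1.008.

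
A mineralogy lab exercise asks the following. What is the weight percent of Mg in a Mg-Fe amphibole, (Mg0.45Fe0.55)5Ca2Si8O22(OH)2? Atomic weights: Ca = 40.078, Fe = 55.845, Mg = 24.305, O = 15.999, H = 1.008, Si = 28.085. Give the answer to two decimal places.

Molar mass of (Mg0.45Fe0.55)5Ca2Si8O22(OH)2: 2.25×24.305 + 2.75×55.845 + 2×40.078 + 8×28.085 + 24×15.999 + 2×1.008 = 899.088 g/mol.
Mass of Mg per formula unit: 2.25 × 24.305 = 54.686 g.
Weight fraction Mg = 54.686 / 899.088 = 0.0608.

6.08 wt%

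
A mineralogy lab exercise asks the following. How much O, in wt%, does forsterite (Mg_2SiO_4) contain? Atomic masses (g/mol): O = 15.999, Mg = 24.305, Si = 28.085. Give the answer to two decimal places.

45.49 wt%

Formula mass = 2·24.305 + 1·28.085 + 4·15.999 = 140.691 g/mol, of which 63.996 g is O.
So O makes up 63.996/140.691 = 0.4549 of the mass, i.e. 45.49%.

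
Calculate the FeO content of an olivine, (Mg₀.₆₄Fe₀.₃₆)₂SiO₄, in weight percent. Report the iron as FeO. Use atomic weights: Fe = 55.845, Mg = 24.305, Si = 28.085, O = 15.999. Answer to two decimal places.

31.66 wt%

Formula mass = 163.400 g/mol.
0.72 Fe → 0.7200 mol FeO per formula unit; M(FeO) = 71.844, so FeO mass = 51.728 g.
51.728/163.400 × 100 = 31.66 wt%.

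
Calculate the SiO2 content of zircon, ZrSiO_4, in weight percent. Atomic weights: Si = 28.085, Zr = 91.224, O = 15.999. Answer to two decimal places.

M(ZrSiO_4) = 183.305 g/mol; M(SiO2) = 60.083 g/mol.
Moles SiO2 per formula unit = 1 Si ÷ 1 = 1.0000.
SiO2 fraction = (1.0000 × 60.083) / 183.305 = 60.083/183.305 = 0.3278.

32.78 wt%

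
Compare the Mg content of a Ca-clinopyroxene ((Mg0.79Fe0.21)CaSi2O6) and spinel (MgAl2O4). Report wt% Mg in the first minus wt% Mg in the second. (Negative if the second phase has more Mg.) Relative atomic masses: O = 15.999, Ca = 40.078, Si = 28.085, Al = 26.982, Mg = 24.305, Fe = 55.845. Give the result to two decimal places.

-8.48 percentage points

Mg in (Mg0.79Fe0.21)CaSi2O6: molar mass 223.170 g/mol; 0.79×24.305 = 19.201 g → 8.60 wt%.
Mg in MgAl2O4: molar mass 142.265 g/mol; 1×24.305 = 24.305 g → 17.08 wt%.
Difference = 8.60 − 17.08 = -8.48 percentage points.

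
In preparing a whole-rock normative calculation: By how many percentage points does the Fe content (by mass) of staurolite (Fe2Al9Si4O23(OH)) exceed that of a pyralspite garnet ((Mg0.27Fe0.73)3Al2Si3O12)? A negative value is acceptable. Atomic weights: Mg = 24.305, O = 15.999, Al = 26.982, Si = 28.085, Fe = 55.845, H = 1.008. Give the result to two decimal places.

-12.79 percentage points

First mineral: 111.690 g Fe in 851.852 g formula = 13.11 wt% Fe.
Second mineral: 122.301 g Fe in 472.195 g formula = 25.90 wt% Fe.
13.11% − 25.90% gives a difference of -12.79 percentage points.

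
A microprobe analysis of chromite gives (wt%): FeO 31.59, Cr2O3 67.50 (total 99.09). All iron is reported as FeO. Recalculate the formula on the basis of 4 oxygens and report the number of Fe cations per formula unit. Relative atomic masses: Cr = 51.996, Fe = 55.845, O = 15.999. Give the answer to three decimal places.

FeO (M=71.844): mol = 0.43970; Fe = 0.43970, O = 0.43970.
Cr2O3 (M=151.989): mol = 0.44411; Cr = 0.88822, O = 1.33233.
ΣO = 1.77203; factor = 4/ΣO = 2.25730.
Fe apfu = 0.43970 × 2.25730 = 0.993.

0.993 Fe apfu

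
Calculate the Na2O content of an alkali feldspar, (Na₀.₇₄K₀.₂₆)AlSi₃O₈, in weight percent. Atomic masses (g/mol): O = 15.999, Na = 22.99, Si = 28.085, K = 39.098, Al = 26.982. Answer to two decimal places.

Molar mass of (Na₀.₇₄K₀.₂₆)AlSi₃O₈ = 0.74*22.99 + 0.26*39.098 + 1*26.982 + 3*28.085 + 8*15.999 = 266.407 g/mol.
Each formula unit contains 0.74 Na, equivalent to 0.74/2 = 0.3700 mol Na2O.
M(Na2O) = 2×22.99 + 1×15.999 = 61.979 g/mol.
Mass of Na2O per formula unit = 0.3700 × 61.979 = 22.932 g.
Na2O wt% = 22.932 / 266.407 × 100 = 8.61%.

8.61 wt%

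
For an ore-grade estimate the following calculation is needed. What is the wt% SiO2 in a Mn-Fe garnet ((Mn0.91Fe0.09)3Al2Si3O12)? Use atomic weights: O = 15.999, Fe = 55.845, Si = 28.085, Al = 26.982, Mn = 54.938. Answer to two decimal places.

36.39 wt%

Formula mass = 495.266 g/mol.
3 Si → 3.0000 mol SiO2 per formula unit; M(SiO2) = 60.083, so SiO2 mass = 180.249 g.
180.249/495.266 × 100 = 36.39 wt%.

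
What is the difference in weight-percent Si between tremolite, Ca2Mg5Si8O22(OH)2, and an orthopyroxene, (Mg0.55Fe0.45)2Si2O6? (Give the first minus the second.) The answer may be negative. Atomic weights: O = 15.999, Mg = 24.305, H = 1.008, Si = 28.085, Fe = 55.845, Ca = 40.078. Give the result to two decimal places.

First mineral: 224.680 g Si in 812.353 g formula = 27.66 wt% Si.
Second mineral: 56.170 g Si in 229.160 g formula = 24.51 wt% Si.
27.66% − 24.51% gives a difference of 3.15 percentage points.

3.15 percentage points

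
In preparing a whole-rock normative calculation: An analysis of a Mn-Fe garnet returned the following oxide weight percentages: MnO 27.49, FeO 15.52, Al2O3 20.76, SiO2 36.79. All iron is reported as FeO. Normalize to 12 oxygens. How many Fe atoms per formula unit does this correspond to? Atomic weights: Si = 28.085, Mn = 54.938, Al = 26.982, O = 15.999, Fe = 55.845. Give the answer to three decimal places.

MnO: 27.49/70.937 = 0.38753 mol → 0.38753 mol Mn, 0.38753 mol O.
FeO: 15.52/71.844 = 0.21602 mol → 0.21602 mol Fe, 0.21602 mol O.
Al2O3: 20.76/101.961 = 0.20361 mol → 0.40722 mol Al, 0.61083 mol O.
SiO2: 36.79/60.083 = 0.61232 mol → 0.61232 mol Si, 1.22464 mol O.
Total oxygen = 2.43902 mol. Normalization factor = 12/2.43902 = 4.92001.
Fe per 12 O = 0.21602 × 4.92001 = 1.063.

1.063 Fe apfu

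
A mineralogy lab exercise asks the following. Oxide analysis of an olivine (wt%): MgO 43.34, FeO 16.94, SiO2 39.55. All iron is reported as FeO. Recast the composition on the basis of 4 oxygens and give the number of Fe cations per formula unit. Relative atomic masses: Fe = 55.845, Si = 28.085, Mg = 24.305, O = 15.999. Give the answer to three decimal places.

MgO (M=40.304): mol = 1.07533; Mg = 1.07533, O = 1.07533.
FeO (M=71.844): mol = 0.23579; Fe = 0.23579, O = 0.23579.
SiO2 (M=60.083): mol = 0.65826; Si = 0.65826, O = 1.31652.
ΣO = 2.62764; factor = 4/ΣO = 1.52228.
Fe apfu = 0.23579 × 1.52228 = 0.359.

0.359 Fe apfu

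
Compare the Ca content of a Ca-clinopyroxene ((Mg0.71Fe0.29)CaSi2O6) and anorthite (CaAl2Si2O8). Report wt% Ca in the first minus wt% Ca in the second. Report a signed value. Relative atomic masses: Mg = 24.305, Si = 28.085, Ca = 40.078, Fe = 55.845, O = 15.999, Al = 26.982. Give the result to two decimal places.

Ca in (Mg0.71Fe0.29)CaSi2O6: molar mass 225.694 g/mol; 1×40.078 = 40.078 g → 17.76 wt%.
Ca in CaAl2Si2O8: molar mass 278.204 g/mol; 1×40.078 = 40.078 g → 14.41 wt%.
Difference = 17.76 − 14.41 = 3.35 percentage points.

3.35 percentage points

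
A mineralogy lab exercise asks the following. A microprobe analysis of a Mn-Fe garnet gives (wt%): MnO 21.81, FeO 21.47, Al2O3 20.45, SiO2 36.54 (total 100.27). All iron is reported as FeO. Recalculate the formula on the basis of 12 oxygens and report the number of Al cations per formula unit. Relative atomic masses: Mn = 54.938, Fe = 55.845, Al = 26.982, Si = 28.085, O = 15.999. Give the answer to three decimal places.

MnO: 21.81/70.937 = 0.30746 mol → 0.30746 mol Mn, 0.30746 mol O.
FeO: 21.47/71.844 = 0.29884 mol → 0.29884 mol Fe, 0.29884 mol O.
Al2O3: 20.45/101.961 = 0.20057 mol → 0.40114 mol Al, 0.60171 mol O.
SiO2: 36.54/60.083 = 0.60816 mol → 0.60816 mol Si, 1.21632 mol O.
Total oxygen = 2.42433 mol. Normalization factor = 12/2.42433 = 4.94982.
Al per 12 O = 0.40114 × 4.94982 = 1.986.

1.986 Al apfu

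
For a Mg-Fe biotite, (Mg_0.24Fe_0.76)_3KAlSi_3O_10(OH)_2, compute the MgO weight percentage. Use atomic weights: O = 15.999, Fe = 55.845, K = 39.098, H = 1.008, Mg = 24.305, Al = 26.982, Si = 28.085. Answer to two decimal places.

Formula mass = 489.165 g/mol.
0.72 Mg → 0.7200 mol MgO per formula unit; M(MgO) = 40.304, so MgO mass = 29.019 g.
29.019/489.165 × 100 = 5.93 wt%.

5.93 wt%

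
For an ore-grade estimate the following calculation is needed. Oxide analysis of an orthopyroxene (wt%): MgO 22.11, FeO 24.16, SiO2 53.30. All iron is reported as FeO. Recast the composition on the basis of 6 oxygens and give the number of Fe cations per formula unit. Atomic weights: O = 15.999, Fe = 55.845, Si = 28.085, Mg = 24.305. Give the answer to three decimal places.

MgO: 22.11/40.304 = 0.54858 mol → 0.54858 mol Mg, 0.54858 mol O.
FeO: 24.16/71.844 = 0.33628 mol → 0.33628 mol Fe, 0.33628 mol O.
SiO2: 53.30/60.083 = 0.88711 mol → 0.88711 mol Si, 1.77422 mol O.
Total oxygen = 2.65908 mol. Normalization factor = 6/2.65908 = 2.25642.
Fe per 6 O = 0.33628 × 2.25642 = 0.759.

0.759 Fe apfu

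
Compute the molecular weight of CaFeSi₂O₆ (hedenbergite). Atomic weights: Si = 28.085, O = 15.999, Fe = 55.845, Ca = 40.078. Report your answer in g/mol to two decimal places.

M = 1·40.078 + 1·55.845 + 2·28.085 + 6·15.999

248.09 g/mol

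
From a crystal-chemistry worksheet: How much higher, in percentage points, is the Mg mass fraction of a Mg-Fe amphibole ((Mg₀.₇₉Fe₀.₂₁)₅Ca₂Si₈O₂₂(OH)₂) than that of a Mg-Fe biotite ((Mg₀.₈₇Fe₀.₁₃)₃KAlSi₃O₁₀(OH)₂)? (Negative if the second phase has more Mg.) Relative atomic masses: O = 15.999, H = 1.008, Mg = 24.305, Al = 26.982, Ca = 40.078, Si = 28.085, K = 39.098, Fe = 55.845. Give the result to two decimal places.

-3.41 percentage points

M((Mg₀.₇₉Fe₀.₂₁)₅Ca₂Si₈O₂₂(OH)₂) = 845.470 g/mol, so wt% Mg = 96.005/845.470 × 100 = 11.36%.
M((Mg₀.₈₇Fe₀.₁₃)₃KAlSi₃O₁₀(OH)₂) = 429.555 g/mol, so wt% Mg = 63.436/429.555 × 100 = 14.77%.
11.36 − 14.77 = -3.41 pp.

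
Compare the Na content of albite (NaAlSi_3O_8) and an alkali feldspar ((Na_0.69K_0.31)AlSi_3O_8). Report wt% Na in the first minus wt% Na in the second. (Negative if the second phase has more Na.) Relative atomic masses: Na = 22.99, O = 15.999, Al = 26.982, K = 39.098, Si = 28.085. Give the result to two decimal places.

M(NaAlSi_3O_8) = 262.219 g/mol, so wt% Na = 22.990/262.219 × 100 = 8.77%.
M((Na_0.69K_0.31)AlSi_3O_8) = 267.212 g/mol, so wt% Na = 15.863/267.212 × 100 = 5.94%.
8.77 − 5.94 = 2.83 pp.

2.83 percentage points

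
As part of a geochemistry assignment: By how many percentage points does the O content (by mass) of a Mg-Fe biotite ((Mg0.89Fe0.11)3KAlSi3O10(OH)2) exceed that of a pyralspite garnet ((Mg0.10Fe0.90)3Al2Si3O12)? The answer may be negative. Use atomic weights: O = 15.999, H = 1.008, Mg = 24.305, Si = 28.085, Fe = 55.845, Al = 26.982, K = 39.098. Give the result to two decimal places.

5.57 percentage points

O in (Mg0.89Fe0.11)3KAlSi3O10(OH)2: molar mass 427.662 g/mol; 12×15.999 = 191.988 g → 44.89 wt%.
O in (Mg0.10Fe0.90)3Al2Si3O12: molar mass 488.280 g/mol; 12×15.999 = 191.988 g → 39.32 wt%.
Difference = 44.89 − 39.32 = 5.57 percentage points.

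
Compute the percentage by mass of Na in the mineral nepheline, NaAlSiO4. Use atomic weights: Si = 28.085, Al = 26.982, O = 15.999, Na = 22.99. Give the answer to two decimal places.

16.18 wt%

M(NaAlSiO4) = 142.053 g/mol.
Na contributes 1 × 22.99 = 22.990 g per mole.
22.990/142.053 = 0.1618 → 16.18%.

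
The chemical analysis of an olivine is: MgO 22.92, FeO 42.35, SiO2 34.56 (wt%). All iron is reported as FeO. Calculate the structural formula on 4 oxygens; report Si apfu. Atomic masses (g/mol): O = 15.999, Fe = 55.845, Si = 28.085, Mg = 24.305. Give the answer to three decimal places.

0.997 Si apfu

MgO (M=40.304): mol = 0.56868; Mg = 0.56868, O = 0.56868.
FeO (M=71.844): mol = 0.58947; Fe = 0.58947, O = 0.58947.
SiO2 (M=60.083): mol = 0.57520; Si = 0.57520, O = 1.15040.
ΣO = 2.30855; factor = 4/ΣO = 1.73269.
Si apfu = 0.57520 × 1.73269 = 0.997.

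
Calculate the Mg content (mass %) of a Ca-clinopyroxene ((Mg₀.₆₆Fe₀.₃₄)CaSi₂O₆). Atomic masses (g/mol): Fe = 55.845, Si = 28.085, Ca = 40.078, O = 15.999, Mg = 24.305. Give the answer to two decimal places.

7.06 mass %

Molar mass of (Mg₀.₆₆Fe₀.₃₄)CaSi₂O₆: 0.66×24.305 + 0.34×55.845 + 1×40.078 + 2×28.085 + 6×15.999 = 227.271 g/mol.
Mass of Mg per formula unit: 0.66 × 24.305 = 16.041 g.
Weight fraction Mg = 16.041 / 227.271 = 0.0706.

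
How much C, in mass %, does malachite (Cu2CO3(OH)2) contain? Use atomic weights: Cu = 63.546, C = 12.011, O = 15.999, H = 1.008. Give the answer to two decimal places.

Molar mass of Cu2CO3(OH)2: 2*63.546 + 1*12.011 + 5*15.999 + 2*1.008 = 221.114 g/mol.
Mass of C per formula unit: 1 × 12.011 = 12.011 g.
Weight fraction C = 12.011 / 221.114 = 0.0543.

5.43 mass %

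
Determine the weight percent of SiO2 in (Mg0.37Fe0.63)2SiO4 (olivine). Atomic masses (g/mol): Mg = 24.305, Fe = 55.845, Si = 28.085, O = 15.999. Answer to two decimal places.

33.30 wt%

Formula mass = 180.431 g/mol.
1 Si → 1.0000 mol SiO2 per formula unit; M(SiO2) = 60.083, so SiO2 mass = 60.083 g.
60.083/180.431 × 100 = 33.30 wt%.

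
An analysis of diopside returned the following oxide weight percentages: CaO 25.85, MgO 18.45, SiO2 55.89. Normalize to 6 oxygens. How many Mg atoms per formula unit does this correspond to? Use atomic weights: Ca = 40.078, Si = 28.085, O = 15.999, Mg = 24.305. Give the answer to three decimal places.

0.988 Mg apfu

CaO: 25.85/56.077 = 0.46097 mol → 0.46097 mol Ca, 0.46097 mol O.
MgO: 18.45/40.304 = 0.45777 mol → 0.45777 mol Mg, 0.45777 mol O.
SiO2: 55.89/60.083 = 0.93021 mol → 0.93021 mol Si, 1.86042 mol O.
Total oxygen = 2.77916 mol. Normalization factor = 6/2.77916 = 2.15893.
Mg per 6 O = 0.45777 × 2.15893 = 0.988.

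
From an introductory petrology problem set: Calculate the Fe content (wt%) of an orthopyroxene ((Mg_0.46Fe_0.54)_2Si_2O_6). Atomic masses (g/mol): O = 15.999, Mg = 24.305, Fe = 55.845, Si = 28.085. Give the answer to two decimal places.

25.68 wt%

M((Mg_0.46Fe_0.54)_2Si_2O_6) = 234.837 g/mol.
Fe contributes 1.08 × 55.845 = 60.313 g per mole.
60.313/234.837 = 0.2568 → 25.68%.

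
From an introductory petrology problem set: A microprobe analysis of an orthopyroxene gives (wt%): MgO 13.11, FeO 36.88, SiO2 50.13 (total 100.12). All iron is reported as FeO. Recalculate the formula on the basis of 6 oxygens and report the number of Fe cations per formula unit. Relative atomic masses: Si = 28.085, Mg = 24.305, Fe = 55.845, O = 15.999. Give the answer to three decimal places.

MgO (M=40.304): mol = 0.32528; Mg = 0.32528, O = 0.32528.
FeO (M=71.844): mol = 0.51333; Fe = 0.51333, O = 0.51333.
SiO2 (M=60.083): mol = 0.83435; Si = 0.83435, O = 1.66870.
ΣO = 2.50731; factor = 6/ΣO = 2.39300.
Fe apfu = 0.51333 × 2.39300 = 1.228.

1.228 Fe apfu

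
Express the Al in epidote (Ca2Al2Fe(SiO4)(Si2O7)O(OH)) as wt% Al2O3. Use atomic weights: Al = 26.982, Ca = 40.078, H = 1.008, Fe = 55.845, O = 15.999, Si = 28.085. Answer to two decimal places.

21.10 wt%

Formula mass = 483.215 g/mol.
2 Al → 1.0000 mol Al2O3 per formula unit; M(Al2O3) = 101.961, so Al2O3 mass = 101.961 g.
101.961/483.215 × 100 = 21.10 wt%.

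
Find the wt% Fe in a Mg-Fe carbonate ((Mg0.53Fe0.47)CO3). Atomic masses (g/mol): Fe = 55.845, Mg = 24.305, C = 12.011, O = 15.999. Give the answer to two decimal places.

Formula mass = 0.53*24.305 + 0.47*55.845 + 1*12.011 + 3*15.999 = 99.137 g/mol, of which 26.247 g is Fe.
So Fe makes up 26.247/99.137 = 0.2648 of the mass, i.e. 26.48%.

26.48 weight percent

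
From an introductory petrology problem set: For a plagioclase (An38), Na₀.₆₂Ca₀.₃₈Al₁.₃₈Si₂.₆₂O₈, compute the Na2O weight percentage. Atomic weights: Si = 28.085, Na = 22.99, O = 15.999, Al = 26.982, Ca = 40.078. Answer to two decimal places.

7.16 wt%

Molar mass of Na₀.₆₂Ca₀.₃₈Al₁.₃₈Si₂.₆₂O₈ = 0.62×22.99 + 0.38×40.078 + 1.38×26.982 + 2.62×28.085 + 8×15.999 = 268.293 g/mol.
Each formula unit contains 0.62 Na, equivalent to 0.62/2 = 0.3100 mol Na2O.
M(Na2O) = 2×22.99 + 1×15.999 = 61.979 g/mol.
Mass of Na2O per formula unit = 0.3100 × 61.979 = 19.213 g.
Na2O wt% = 19.213 / 268.293 × 100 = 7.16%.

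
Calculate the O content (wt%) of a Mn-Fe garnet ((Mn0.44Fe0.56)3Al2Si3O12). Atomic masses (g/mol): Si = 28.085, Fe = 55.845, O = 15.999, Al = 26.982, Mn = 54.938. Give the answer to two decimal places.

38.66 wt%

Molar mass of (Mn0.44Fe0.56)3Al2Si3O12: 1.32·54.938 + 1.68·55.845 + 2·26.982 + 3·28.085 + 12·15.999 = 496.545 g/mol.
Mass of O per formula unit: 12 × 15.999 = 191.988 g.
Weight fraction O = 191.988 / 496.545 = 0.3866.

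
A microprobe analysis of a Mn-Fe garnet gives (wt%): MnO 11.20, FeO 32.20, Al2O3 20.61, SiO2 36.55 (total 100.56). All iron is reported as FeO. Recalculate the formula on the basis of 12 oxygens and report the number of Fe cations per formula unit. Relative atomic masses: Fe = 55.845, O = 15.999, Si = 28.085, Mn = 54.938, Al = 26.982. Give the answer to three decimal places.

11.20 wt% MnO ÷ 70.937 g/mol = 0.15789 mol, giving 0.15789 Mn and 0.15789 O.
32.20 wt% FeO ÷ 71.844 g/mol = 0.44819 mol, giving 0.44819 Fe and 0.44819 O.
20.61 wt% Al2O3 ÷ 101.961 g/mol = 0.20214 mol, giving 0.40428 Al and 0.60642 O.
36.55 wt% SiO2 ÷ 60.083 g/mol = 0.60833 mol, giving 0.60833 Si and 1.21666 O.
Oxygen sums to 2.42916; scaling by 12/2.42916 = 4.93998 puts the formula on 12 O.
Fe: 0.44819 × 4.93998 = 2.214 atoms per formula unit.

2.214 Fe apfu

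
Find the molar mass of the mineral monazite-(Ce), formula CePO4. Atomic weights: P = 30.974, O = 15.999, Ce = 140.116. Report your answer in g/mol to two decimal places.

235.09 g/mol

Ce: 1 × 140.116 = 140.1160
P: 1 × 30.974 = 30.9740
O: 4 × 15.999 = 63.9960
Summing the contributions gives the formula mass.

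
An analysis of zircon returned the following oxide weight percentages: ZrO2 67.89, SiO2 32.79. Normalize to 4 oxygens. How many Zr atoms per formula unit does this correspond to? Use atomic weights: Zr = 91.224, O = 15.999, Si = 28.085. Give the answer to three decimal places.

1.005 Zr apfu

ZrO2 (M=123.222): mol = 0.55096; Zr = 0.55096, O = 1.10192.
SiO2 (M=60.083): mol = 0.54575; Si = 0.54575, O = 1.09150.
ΣO = 2.19342; factor = 4/ΣO = 1.82364.
Zr apfu = 0.55096 × 1.82364 = 1.005.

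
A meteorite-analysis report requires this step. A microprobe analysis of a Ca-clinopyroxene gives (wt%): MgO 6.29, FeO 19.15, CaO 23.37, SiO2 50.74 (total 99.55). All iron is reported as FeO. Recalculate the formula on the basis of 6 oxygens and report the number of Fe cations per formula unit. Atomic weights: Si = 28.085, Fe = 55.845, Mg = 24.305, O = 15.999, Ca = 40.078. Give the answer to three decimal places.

0.633 Fe apfu

MgO (M=40.304): mol = 0.15606; Mg = 0.15606, O = 0.15606.
FeO (M=71.844): mol = 0.26655; Fe = 0.26655, O = 0.26655.
CaO (M=56.077): mol = 0.41675; Ca = 0.41675, O = 0.41675.
SiO2 (M=60.083): mol = 0.84450; Si = 0.84450, O = 1.68900.
ΣO = 2.52836; factor = 6/ΣO = 2.37308.
Fe apfu = 0.26655 × 2.37308 = 0.633.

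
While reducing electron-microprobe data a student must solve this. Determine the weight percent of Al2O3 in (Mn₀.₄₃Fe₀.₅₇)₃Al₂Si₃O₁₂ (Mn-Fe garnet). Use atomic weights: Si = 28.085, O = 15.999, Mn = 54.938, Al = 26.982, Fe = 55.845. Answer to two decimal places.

M((Mn₀.₄₃Fe₀.₅₇)₃Al₂Si₃O₁₂) = 496.572 g/mol; M(Al2O3) = 101.961 g/mol.
Moles Al2O3 per formula unit = 2 Al ÷ 2 = 1.0000.
Al2O3 fraction = (1.0000 × 101.961) / 496.572 = 101.961/496.572 = 0.2053.

20.53 wt%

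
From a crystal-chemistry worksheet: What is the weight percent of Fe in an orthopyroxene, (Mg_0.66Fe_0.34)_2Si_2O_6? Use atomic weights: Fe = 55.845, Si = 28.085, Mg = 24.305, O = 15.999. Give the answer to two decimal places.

17.09 mass %

M((Mg_0.66Fe_0.34)_2Si_2O_6) = 222.221 g/mol.
Fe contributes 0.68 × 55.845 = 37.975 g per mole.
37.975/222.221 = 0.1709 → 17.09%.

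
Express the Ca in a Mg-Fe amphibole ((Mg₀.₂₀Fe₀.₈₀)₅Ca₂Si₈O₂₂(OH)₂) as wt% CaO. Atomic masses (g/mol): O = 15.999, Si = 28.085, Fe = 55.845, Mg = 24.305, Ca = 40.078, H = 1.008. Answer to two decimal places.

11.95 wt%

M((Mg₀.₂₀Fe₀.₈₀)₅Ca₂Si₈O₂₂(OH)₂) = 938.513 g/mol; M(CaO) = 56.077 g/mol.
Moles CaO per formula unit = 2 Ca ÷ 1 = 2.0000.
CaO fraction = (2.0000 × 56.077) / 938.513 = 112.154/938.513 = 0.1195.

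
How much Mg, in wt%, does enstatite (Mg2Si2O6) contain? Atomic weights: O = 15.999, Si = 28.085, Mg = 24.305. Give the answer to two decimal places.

Molar mass of Mg2Si2O6: 2×24.305 + 2×28.085 + 6×15.999 = 200.774 g/mol.
Mass of Mg per formula unit: 2 × 24.305 = 48.610 g.
Weight fraction Mg = 48.610 / 200.774 = 0.2421.

24.21 wt%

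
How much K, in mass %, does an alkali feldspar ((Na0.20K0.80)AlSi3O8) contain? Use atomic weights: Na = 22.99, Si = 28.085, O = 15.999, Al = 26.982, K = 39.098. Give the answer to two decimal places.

11.37 mass %

Molar mass of (Na0.20K0.80)AlSi3O8: 0.20*22.99 + 0.80*39.098 + 1*26.982 + 3*28.085 + 8*15.999 = 275.105 g/mol.
Mass of K per formula unit: 0.80 × 39.098 = 31.278 g.
Weight fraction K = 31.278 / 275.105 = 0.1137.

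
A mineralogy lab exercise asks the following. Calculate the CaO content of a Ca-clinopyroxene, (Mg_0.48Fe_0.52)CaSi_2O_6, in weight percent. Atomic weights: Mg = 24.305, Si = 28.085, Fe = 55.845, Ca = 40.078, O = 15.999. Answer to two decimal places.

Molar mass of (Mg_0.48Fe_0.52)CaSi_2O_6 = 0.48×24.305 + 0.52×55.845 + 1×40.078 + 2×28.085 + 6×15.999 = 232.948 g/mol.
Each formula unit contains 1 Ca, equivalent to 1/1 = 1.0000 mol CaO.
M(CaO) = 1×40.078 + 1×15.999 = 56.077 g/mol.
Mass of CaO per formula unit = 1.0000 × 56.077 = 56.077 g.
CaO wt% = 56.077 / 232.948 × 100 = 24.07%.

24.07 wt%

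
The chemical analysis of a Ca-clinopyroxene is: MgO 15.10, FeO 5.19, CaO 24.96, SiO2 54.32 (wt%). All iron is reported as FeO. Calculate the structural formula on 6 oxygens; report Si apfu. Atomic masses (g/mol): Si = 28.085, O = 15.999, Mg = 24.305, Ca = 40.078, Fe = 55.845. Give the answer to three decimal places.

2.009 Si apfu

MgO (M=40.304): mol = 0.37465; Mg = 0.37465, O = 0.37465.
FeO (M=71.844): mol = 0.07224; Fe = 0.07224, O = 0.07224.
CaO (M=56.077): mol = 0.44510; Ca = 0.44510, O = 0.44510.
SiO2 (M=60.083): mol = 0.90408; Si = 0.90408, O = 1.80816.
ΣO = 2.70015; factor = 6/ΣO = 2.22210.
Si apfu = 0.90408 × 2.22210 = 2.009.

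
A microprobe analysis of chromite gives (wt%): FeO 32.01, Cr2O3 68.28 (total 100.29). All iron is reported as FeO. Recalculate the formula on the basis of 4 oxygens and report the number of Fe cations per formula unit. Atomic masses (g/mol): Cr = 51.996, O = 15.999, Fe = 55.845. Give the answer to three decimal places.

0.994 Fe apfu

32.01 wt% FeO ÷ 71.844 g/mol = 0.44555 mol, giving 0.44555 Fe and 0.44555 O.
68.28 wt% Cr2O3 ÷ 151.989 g/mol = 0.44924 mol, giving 0.89848 Cr and 1.34772 O.
Oxygen sums to 1.79327; scaling by 4/1.79327 = 2.23056 puts the formula on 4 O.
Fe: 0.44555 × 2.23056 = 0.994 atoms per formula unit.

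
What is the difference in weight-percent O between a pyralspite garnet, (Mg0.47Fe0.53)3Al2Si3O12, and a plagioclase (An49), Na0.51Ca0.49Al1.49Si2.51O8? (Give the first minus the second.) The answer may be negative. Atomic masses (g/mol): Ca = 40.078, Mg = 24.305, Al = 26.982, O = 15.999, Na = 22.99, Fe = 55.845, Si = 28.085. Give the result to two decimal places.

M((Mg0.47Fe0.53)3Al2Si3O12) = 453.271 g/mol, so wt% O = 191.988/453.271 × 100 = 42.36%.
M(Na0.51Ca0.49Al1.49Si2.51O8) = 270.052 g/mol, so wt% O = 127.992/270.052 × 100 = 47.40%.
42.36 − 47.40 = -5.04 pp.

-5.04 percentage points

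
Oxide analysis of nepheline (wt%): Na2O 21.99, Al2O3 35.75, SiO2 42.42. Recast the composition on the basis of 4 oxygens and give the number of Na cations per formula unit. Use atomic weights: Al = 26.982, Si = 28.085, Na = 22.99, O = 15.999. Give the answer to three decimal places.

1.007 Na apfu

Na2O: 21.99/61.979 = 0.35480 mol → 0.70960 mol Na, 0.35480 mol O.
Al2O3: 35.75/101.961 = 0.35062 mol → 0.70124 mol Al, 1.05186 mol O.
SiO2: 42.42/60.083 = 0.70602 mol → 0.70602 mol Si, 1.41204 mol O.
Total oxygen = 2.81870 mol. Normalization factor = 4/2.81870 = 1.41909.
Na per 4 O = 0.70960 × 1.41909 = 1.007.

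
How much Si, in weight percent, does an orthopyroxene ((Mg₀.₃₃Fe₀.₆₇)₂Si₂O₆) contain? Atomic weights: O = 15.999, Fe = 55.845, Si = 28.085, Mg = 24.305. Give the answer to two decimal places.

23.11 weight percent

M((Mg₀.₃₃Fe₀.₆₇)₂Si₂O₆) = 243.038 g/mol.
Si contributes 2 × 28.085 = 56.170 g per mole.
56.170/243.038 = 0.2311 → 23.11%.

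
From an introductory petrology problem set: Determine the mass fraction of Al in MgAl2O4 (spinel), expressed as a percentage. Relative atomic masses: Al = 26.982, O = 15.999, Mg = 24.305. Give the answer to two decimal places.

37.93 weight percent

Molar mass of MgAl2O4: 1·24.305 + 2·26.982 + 4·15.999 = 142.265 g/mol.
Mass of Al per formula unit: 2 × 26.982 = 53.964 g.
Weight fraction Al = 53.964 / 142.265 = 0.3793.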